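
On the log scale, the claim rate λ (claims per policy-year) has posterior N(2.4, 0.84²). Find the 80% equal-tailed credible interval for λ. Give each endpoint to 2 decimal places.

[3.76, 32.35]

On the log scale the 80% interval is 2.4 ± 1.282 × 0.84 = [1.3235, 3.4765].
Exponentiate: [e^1.3235, e^3.4765] = [3.76, 32.35].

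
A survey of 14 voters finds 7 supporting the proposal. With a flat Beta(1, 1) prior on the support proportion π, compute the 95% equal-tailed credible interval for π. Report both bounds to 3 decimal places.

Posterior: Beta(1+7, 1+7) = Beta(8, 8).
Equal-tailed 95% interval: the 0.025 and 0.975 quantiles of Beta(8, 8).
Posterior mean ≈ 0.500, SD ≈ 0.121; a Normal approximation gives roughly [0.262, 0.738].
Exact: F⁻¹(0.025) = 0.266; F⁻¹(0.975) = 0.734.

[0.266, 0.734]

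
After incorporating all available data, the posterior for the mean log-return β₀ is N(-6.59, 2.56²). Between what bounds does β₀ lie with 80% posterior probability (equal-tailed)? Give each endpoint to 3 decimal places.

The posterior is symmetric, so the 80% equal-tailed interval is β₀ = -6.59 ± z·2.56 with z = 1.282.
Half-width: 1.282 × 2.56 = 3.281.
-6.59 − 3.281 = -9.871; -6.59 + 3.281 = -3.309.

[-9.871, -3.309]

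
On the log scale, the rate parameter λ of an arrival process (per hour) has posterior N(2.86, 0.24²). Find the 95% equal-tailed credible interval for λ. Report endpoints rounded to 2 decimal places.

[10.91, 27.95]

On the log scale the 95% interval is 2.86 ± 1.960 × 0.24 = [2.3896, 3.3304].
Exponentiate: [e^2.3896, e^3.3304] = [10.91, 27.95].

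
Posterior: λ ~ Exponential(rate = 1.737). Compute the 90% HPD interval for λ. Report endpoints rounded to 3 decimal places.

[0.000, 1.326]

The exponential density is strictly decreasing on [0, ∞), so the HPD interval is anchored at 0: [0, q] with P(λ ≤ q) = 0.90.
q = −ln(1 − 0.90) / 1.737 = 2.3026 / 1.737 = 1.326.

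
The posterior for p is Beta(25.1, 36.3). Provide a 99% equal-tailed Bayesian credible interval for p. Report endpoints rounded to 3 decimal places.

[0.256, 0.572]

Posterior: Beta(25.1, 36.3).
Equal-tailed 99% interval: the 0.005 and 0.995 quantiles of Beta(25.1, 36.3).
Posterior mean ≈ 0.409, SD ≈ 0.062; a Normal approximation gives roughly [0.248, 0.569].
Exact: F⁻¹(0.005) = 0.256; F⁻¹(0.995) = 0.572.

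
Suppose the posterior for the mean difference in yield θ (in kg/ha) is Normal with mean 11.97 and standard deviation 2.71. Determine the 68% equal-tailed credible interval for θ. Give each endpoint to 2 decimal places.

[9.28, 14.66]

The posterior is symmetric, so the 68% equal-tailed interval is θ = 11.97 ± z·2.71 with z = 0.994.
Half-width: 0.994 × 2.71 = 2.69.
11.97 − 2.69 = 9.28; 11.97 + 2.69 = 14.66.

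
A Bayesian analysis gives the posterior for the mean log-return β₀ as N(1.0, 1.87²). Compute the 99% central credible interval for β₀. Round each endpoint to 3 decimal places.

[-3.817, 5.817]

The posterior is symmetric, so the 99% equal-tailed interval is β₀ = 1.0 ± z·1.87 with z = 2.576.
Half-width: 2.576 × 1.87 = 4.817.
1.0 − 4.817 = -3.817; 1.0 + 4.817 = 5.817.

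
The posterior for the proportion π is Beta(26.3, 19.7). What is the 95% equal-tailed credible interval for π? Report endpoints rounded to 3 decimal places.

[0.428, 0.710]

Posterior: Beta(26.3, 19.7).
Equal-tailed 95% interval: the 0.025 and 0.975 quantiles of Beta(26.3, 19.7).
Posterior mean ≈ 0.572, SD ≈ 0.072; a Normal approximation gives roughly [0.430, 0.713].
Exact: F⁻¹(0.025) = 0.428; F⁻¹(0.975) = 0.710.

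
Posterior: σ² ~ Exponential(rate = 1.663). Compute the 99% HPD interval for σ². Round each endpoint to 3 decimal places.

The exponential density is strictly decreasing on [0, ∞), so the HPD interval is anchored at 0: [0, q] with P(σ² ≤ q) = 0.99.
q = −ln(1 − 0.99) / 1.663 = 4.6052 / 1.663 = 2.769.

[0.000, 2.769]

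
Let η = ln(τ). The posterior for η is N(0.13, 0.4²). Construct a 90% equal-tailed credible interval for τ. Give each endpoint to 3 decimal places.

On the log scale the 90% interval is 0.13 ± 1.645 × 0.4 = [-0.5279, 0.7879].
Exponentiate: [e^-0.5279, e^0.7879] = [0.590, 2.199].

[0.590, 2.199]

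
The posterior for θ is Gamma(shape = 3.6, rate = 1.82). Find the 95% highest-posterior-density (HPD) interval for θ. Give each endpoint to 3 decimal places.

The posterior is unimodal and skewed, so the HPD interval has equal density at both endpoints and is the shortest 95% interval.
Solving f(0.295) = f(4.032) with F(4.032) − F(0.295) = 0.95 gives [0.295, 4.032].
For comparison, the equal-tailed interval is [0.490, 4.484]; the HPD is narrower and shifted toward the mode.

[0.295, 4.032]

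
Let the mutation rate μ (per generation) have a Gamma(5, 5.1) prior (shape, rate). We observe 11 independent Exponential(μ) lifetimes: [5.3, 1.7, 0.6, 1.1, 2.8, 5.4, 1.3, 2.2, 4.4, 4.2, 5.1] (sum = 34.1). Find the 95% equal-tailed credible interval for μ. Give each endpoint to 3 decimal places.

[0.233, 0.631]

Posterior: Gamma(5+11, 5.1+34.1) = Gamma(16, 39.2) (shape, rate).
Equal-tailed 95% interval: Gamma(16, 39.2) quantiles at 0.025 and 0.975.
Posterior mean ≈ 0.408, SD ≈ 0.102; a Normal approximation gives roughly [0.208, 0.608].
Exact: lower = 0.233; upper = 0.631.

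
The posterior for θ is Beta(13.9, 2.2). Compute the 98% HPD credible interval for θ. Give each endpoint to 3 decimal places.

[0.651, 0.996]

The posterior is unimodal and skewed, so the HPD interval has equal density at both endpoints and is the shortest 98% interval.
Solving f(0.651) = f(0.996) with F(0.996) − F(0.651) = 0.98 gives [0.651, 0.996].
For comparison, the equal-tailed interval is [0.616, 0.987]; the HPD is narrower and shifted toward the mode.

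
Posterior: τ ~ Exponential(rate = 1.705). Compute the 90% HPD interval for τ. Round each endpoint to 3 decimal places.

The exponential density is strictly decreasing on [0, ∞), so the HPD interval is anchored at 0: [0, q] with P(τ ≤ q) = 0.90.
q = −ln(1 − 0.90) / 1.705 = 2.3026 / 1.705 = 1.350.

[0.000, 1.350]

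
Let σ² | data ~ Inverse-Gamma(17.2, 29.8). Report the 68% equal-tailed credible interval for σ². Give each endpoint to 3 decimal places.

Inverse-Gamma(17.2, 29.8) quantiles: F⁻¹(0.16) and F⁻¹(0.84).
Equivalently, 1/σ² ~ Gamma(17.2, rate = 29.8); invert its 0.84 and 0.16 quantiles.
Posterior mean ≈ 1.840, SD ≈ 0.472; a Normal approximation gives roughly [1.370, 2.309].
Exact: lower = 1.400; upper = 2.273.

[1.400, 2.273]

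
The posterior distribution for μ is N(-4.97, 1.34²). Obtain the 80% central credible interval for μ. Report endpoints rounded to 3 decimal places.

The posterior is symmetric, so the 80% equal-tailed interval is μ = -4.97 ± z·1.34 with z = 1.282.
Half-width: 1.282 × 1.34 = 1.717.
-4.97 − 1.717 = -6.687; -4.97 + 1.717 = -3.253.

[-6.687, -3.253]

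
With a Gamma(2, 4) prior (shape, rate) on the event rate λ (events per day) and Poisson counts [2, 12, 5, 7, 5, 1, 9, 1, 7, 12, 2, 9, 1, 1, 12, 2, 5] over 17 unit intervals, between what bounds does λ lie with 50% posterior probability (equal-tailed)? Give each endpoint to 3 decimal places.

Posterior: Gamma(2+93, 4+17) = Gamma(95, 21) (shape, rate).
Equal-tailed 50% interval: Gamma(95, 21) quantiles at 0.25 and 0.75.
Posterior mean ≈ 4.524, SD ≈ 0.464; a Normal approximation gives roughly [4.211, 4.837].
Exact: lower = 4.203; upper = 4.828.

[4.203, 4.828]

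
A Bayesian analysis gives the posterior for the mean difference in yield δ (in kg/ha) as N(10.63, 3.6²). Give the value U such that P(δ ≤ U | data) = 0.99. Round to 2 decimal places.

Need U with P(δ ≤ U) = 0.99: U = 10.63 + z_{0.01}·3.6.
z = 2.326; U = 10.63 + 2.326 × 3.6 = 19.00.

19.00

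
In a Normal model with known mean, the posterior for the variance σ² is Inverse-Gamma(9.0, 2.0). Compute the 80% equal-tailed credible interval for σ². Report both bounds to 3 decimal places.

[0.154, 0.368]

Inverse-Gamma(9.0, 2.0) quantiles: F⁻¹(0.1) and F⁻¹(0.9).
Equivalently, 1/σ² ~ Gamma(9.0, rate = 2.0); invert its 0.9 and 0.1 quantiles.
Posterior mean ≈ 0.250, SD ≈ 0.094; a Normal approximation gives roughly [0.129, 0.371].
Exact: lower = 0.154; upper = 0.368.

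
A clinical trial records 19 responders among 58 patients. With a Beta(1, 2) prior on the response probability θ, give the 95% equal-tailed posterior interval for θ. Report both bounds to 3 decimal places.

[0.217, 0.450]

Posterior: Beta(1+19, 2+39) = Beta(20, 41).
Equal-tailed 95% interval: the 0.025 and 0.975 quantiles of Beta(20, 41).
Posterior mean ≈ 0.328, SD ≈ 0.060; a Normal approximation gives roughly [0.211, 0.445].
Exact: F⁻¹(0.025) = 0.217; F⁻¹(0.975) = 0.450.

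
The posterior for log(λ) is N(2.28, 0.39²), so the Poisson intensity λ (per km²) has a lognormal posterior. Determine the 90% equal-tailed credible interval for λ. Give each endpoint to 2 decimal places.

[5.15, 18.57]

On the log scale the 90% interval is 2.28 ± 1.645 × 0.39 = [1.6385, 2.9215].
Exponentiate: [e^1.6385, e^2.9215] = [5.15, 18.57].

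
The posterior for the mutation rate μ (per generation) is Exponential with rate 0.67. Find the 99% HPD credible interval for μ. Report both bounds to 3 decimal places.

[0.000, 6.873]

The exponential density is strictly decreasing on [0, ∞), so the HPD interval is anchored at 0: [0, q] with P(μ ≤ q) = 0.99.
q = −ln(1 − 0.99) / 0.67 = 4.6052 / 0.67 = 6.873.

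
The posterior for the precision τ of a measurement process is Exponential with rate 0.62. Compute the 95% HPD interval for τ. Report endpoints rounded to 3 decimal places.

The exponential density is strictly decreasing on [0, ∞), so the HPD interval is anchored at 0: [0, q] with P(τ ≤ q) = 0.95.
q = −ln(1 − 0.95) / 0.62 = 2.9957 / 0.62 = 4.832.

[0.000, 4.832]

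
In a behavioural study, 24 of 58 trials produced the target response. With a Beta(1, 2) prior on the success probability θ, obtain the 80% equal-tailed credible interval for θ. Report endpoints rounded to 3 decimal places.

Posterior: Beta(1+24, 2+34) = Beta(25, 36).
Equal-tailed 80% interval: the 0.1 and 0.9 quantiles of Beta(25, 36).
Posterior mean ≈ 0.410, SD ≈ 0.062; a Normal approximation gives roughly [0.330, 0.490].
Exact: F⁻¹(0.1) = 0.330; F⁻¹(0.9) = 0.491.

[0.330, 0.491]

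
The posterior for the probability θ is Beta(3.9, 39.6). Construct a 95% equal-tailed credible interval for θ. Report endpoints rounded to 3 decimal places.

Posterior: Beta(3.9, 39.6).
Equal-tailed 95% interval: the 0.025 and 0.975 quantiles of Beta(3.9, 39.6).
Posterior mean ≈ 0.090, SD ≈ 0.043; a Normal approximation gives roughly [0.006, 0.174].
Exact: F⁻¹(0.025) = 0.025; F⁻¹(0.975) = 0.190.

[0.025, 0.190]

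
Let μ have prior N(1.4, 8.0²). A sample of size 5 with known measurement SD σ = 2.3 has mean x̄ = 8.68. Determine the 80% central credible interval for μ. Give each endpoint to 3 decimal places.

Posterior precision = 1/8.0² + 5/2.3² = 0.0156 + 0.9452 = 0.9608, so posterior SD = 1.0202.
Posterior mean = (1.4/8.0² + 5·8.68/2.3²) / 0.9608 = 8.5616.
Interval: 8.5616 ± 1.282 × 1.0202 → [7.254, 9.869].

[7.254, 9.869]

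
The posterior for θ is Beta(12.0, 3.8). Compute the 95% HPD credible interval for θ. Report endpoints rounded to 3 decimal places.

[0.555, 0.945]

The posterior is unimodal and skewed, so the HPD interval has equal density at both endpoints and is the shortest 95% interval.
Solving f(0.555) = f(0.945) with F(0.945) − F(0.555) = 0.95 gives [0.555, 0.945].
For comparison, the equal-tailed interval is [0.529, 0.929]; the HPD is narrower and shifted toward the mode.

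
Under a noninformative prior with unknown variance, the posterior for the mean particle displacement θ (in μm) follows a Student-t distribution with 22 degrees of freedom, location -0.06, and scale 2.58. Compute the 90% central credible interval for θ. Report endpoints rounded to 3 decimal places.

The t_22 distribution is symmetric; the 90% interval is -0.06 ± t·2.58 with t_{0.95,22} = 1.717.
Half-width: 1.717 × 2.58 = 4.430.
-0.06 − 4.430 = -4.490; -0.06 + 4.430 = 4.370.

[-4.490, 4.370]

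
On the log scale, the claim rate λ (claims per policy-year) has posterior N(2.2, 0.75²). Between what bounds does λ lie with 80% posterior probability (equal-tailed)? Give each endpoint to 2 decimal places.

On the log scale the 80% interval is 2.2 ± 1.282 × 0.75 = [1.2388, 3.1612].
Exponentiate: [e^1.2388, e^3.1612] = [3.45, 23.60].

[3.45, 23.60]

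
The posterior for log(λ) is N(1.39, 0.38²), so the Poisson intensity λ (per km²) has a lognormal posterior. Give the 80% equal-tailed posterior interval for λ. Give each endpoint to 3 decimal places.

[2.467, 6.534]

On the log scale the 80% interval is 1.39 ± 1.282 × 0.38 = [0.9030, 1.8770].
Exponentiate: [e^0.9030, e^1.8770] = [2.467, 6.534].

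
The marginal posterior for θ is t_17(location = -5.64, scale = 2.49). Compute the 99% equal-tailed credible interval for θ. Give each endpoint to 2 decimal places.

[-12.86, 1.58]

The t_17 distribution is symmetric; the 99% interval is -5.64 ± t·2.49 with t_{0.995,17} = 2.898.
Half-width: 2.898 × 2.49 = 7.22.
-5.64 − 7.22 = -12.86; -5.64 + 7.22 = 1.58.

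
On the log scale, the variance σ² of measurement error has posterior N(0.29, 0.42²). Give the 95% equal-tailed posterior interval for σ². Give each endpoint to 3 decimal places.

[0.587, 3.044]

On the log scale the 95% interval is 0.29 ± 1.960 × 0.42 = [-0.5332, 1.1132].
Exponentiate: [e^-0.5332, e^1.1132] = [0.587, 3.044].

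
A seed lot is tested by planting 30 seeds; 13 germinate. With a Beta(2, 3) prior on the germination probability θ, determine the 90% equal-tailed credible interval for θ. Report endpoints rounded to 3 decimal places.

[0.295, 0.567]

Posterior: Beta(2+13, 3+17) = Beta(15, 20).
Equal-tailed 90% interval: the 0.05 and 0.95 quantiles of Beta(15, 20).
Posterior mean ≈ 0.429, SD ≈ 0.082; a Normal approximation gives roughly [0.293, 0.564].
Exact: F⁻¹(0.05) = 0.295; F⁻¹(0.95) = 0.567.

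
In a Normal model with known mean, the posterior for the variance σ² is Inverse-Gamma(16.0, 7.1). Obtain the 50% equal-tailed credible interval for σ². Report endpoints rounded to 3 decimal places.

[0.384, 0.540]

Inverse-Gamma(16.0, 7.1) quantiles: F⁻¹(0.25) and F⁻¹(0.75).
Equivalently, 1/σ² ~ Gamma(16.0, rate = 7.1); invert its 0.75 and 0.25 quantiles.
Posterior mean ≈ 0.473, SD ≈ 0.127; a Normal approximation gives roughly [0.388, 0.559].
Exact: lower = 0.384; upper = 0.540.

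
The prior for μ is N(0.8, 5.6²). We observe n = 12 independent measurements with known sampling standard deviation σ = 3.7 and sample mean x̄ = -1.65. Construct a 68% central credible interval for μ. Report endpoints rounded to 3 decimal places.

Posterior precision = 1/5.6² + 12/3.7² = 0.0319 + 0.8766 = 0.9084, so posterior SD = 1.0492.
Posterior mean = (0.8/5.6² + 12·-1.65/3.7²) / 0.9084 = -1.5640.
Interval: -1.5640 ± 0.994 × 1.0492 → [-2.607, -0.521].

[-2.607, -0.521]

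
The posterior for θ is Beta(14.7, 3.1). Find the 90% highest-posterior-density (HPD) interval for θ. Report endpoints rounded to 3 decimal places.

[0.694, 0.964]

The posterior is unimodal and skewed, so the HPD interval has equal density at both endpoints and is the shortest 90% interval.
Solving f(0.694) = f(0.964) with F(0.964) − F(0.694) = 0.90 gives [0.694, 0.964].
For comparison, the equal-tailed interval is [0.663, 0.946]; the HPD is narrower and shifted toward the mode.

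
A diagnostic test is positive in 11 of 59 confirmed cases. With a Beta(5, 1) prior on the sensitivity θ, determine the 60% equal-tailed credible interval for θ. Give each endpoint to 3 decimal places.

Posterior: Beta(5+11, 1+48) = Beta(16, 49).
Equal-tailed 60% interval: the 0.2 and 0.8 quantiles of Beta(16, 49).
Posterior mean ≈ 0.246, SD ≈ 0.053; a Normal approximation gives roughly [0.202, 0.291].
Exact: F⁻¹(0.2) = 0.201; F⁻¹(0.8) = 0.290.

[0.201, 0.290]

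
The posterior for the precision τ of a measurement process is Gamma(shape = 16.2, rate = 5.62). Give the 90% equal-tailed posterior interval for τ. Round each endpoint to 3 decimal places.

[1.814, 4.153]

Posterior: Gamma(shape 16.2, rate 5.62).
Equal-tailed 90% interval: Gamma(16.2, 5.62) quantiles at 0.05 and 0.95.
Posterior mean ≈ 2.883, SD ≈ 0.716; a Normal approximation gives roughly [1.705, 4.061].
Exact: lower = 1.814; upper = 4.153.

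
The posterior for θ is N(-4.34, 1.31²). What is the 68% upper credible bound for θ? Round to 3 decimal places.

Need U with P(θ ≤ U) = 0.68: U = -4.34 + z_{0.32}·1.31.
z = 0.468; U = -4.34 + 0.468 × 1.31 = -3.727.

-3.727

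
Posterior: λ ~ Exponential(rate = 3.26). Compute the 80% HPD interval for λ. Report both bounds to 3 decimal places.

The exponential density is strictly decreasing on [0, ∞), so the HPD interval is anchored at 0: [0, q] with P(λ ≤ q) = 0.80.
q = −ln(1 − 0.80) / 3.26 = 1.6094 / 3.26 = 0.494.

[0.000, 0.494]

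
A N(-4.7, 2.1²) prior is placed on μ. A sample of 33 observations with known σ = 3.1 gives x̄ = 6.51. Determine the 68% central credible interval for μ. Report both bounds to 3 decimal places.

[5.296, 6.335]

Posterior precision = 1/2.1² + 33/3.1² = 0.2268 + 3.4339 = 3.6607, so posterior SD = 0.5227.
Posterior mean = (-4.7/2.1² + 33·6.51/3.1²) / 3.6607 = 5.8156.
Interval: 5.8156 ± 0.994 × 0.5227 → [5.296, 6.335].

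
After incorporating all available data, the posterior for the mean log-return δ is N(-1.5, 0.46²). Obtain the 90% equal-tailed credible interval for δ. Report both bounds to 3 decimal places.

[-2.257, -0.743]

The posterior is symmetric, so the 90% equal-tailed interval is δ = -1.5 ± z·0.46 with z = 1.645.
Half-width: 1.645 × 0.46 = 0.757.
-1.5 − 0.757 = -2.257; -1.5 + 0.757 = -0.743.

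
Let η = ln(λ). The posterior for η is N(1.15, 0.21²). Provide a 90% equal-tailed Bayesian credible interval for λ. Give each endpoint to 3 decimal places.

On the log scale the 90% interval is 1.15 ± 1.645 × 0.21 = [0.8046, 1.4954].
Exponentiate: [e^0.8046, e^1.4954] = [2.236, 4.461].

[2.236, 4.461]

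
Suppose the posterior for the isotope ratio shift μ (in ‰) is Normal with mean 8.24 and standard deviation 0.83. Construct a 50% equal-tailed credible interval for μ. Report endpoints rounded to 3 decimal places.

[7.680, 8.800]

The posterior is symmetric, so the 50% equal-tailed interval is μ = 8.24 ± z·0.83 with z = 0.674.
Half-width: 0.674 × 0.83 = 0.560.
8.24 − 0.560 = 7.680; 8.24 + 0.560 = 8.800.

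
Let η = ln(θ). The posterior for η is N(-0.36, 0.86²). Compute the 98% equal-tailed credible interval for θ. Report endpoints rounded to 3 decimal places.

[0.094, 5.159]

On the log scale the 98% interval is -0.36 ± 2.326 × 0.86 = [-2.3607, 1.6407].
Exponentiate: [e^-2.3607, e^1.6407] = [0.094, 5.159].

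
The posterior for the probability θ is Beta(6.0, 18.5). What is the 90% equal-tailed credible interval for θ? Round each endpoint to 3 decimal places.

Posterior: Beta(6.0, 18.5).
Equal-tailed 90% interval: the 0.05 and 0.95 quantiles of Beta(6.0, 18.5).
Posterior mean ≈ 0.245, SD ≈ 0.085; a Normal approximation gives roughly [0.105, 0.385].
Exact: F⁻¹(0.05) = 0.118; F⁻¹(0.95) = 0.396.

[0.118, 0.396]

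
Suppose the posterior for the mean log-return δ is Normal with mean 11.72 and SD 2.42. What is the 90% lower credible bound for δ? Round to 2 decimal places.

8.62

Need L with P(δ ≥ L) = 0.90: L = 11.72 − z_{0.1}·2.42.
z = 1.282; L = 11.72 − 1.282 × 2.42 = 8.62.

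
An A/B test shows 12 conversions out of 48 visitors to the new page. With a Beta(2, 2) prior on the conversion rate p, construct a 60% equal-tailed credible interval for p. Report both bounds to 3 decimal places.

[0.217, 0.320]

Posterior: Beta(2+12, 2+36) = Beta(14, 38).
Equal-tailed 60% interval: the 0.2 and 0.8 quantiles of Beta(14, 38).
Posterior mean ≈ 0.269, SD ≈ 0.061; a Normal approximation gives roughly [0.218, 0.321].
Exact: F⁻¹(0.2) = 0.217; F⁻¹(0.8) = 0.320.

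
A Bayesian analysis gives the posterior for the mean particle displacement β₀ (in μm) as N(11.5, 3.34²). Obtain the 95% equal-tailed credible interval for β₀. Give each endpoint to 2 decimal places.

[4.95, 18.05]

The posterior is symmetric, so the 95% equal-tailed interval is β₀ = 11.5 ± z·3.34 with z = 1.960.
Half-width: 1.960 × 3.34 = 6.55.
11.5 − 6.55 = 4.95; 11.5 + 6.55 = 18.05.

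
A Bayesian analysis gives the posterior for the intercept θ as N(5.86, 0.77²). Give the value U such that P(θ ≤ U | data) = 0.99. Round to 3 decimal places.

Need U with P(θ ≤ U) = 0.99: U = 5.86 + z_{0.01}·0.77.
z = 2.326; U = 5.86 + 2.326 × 0.77 = 7.651.

7.651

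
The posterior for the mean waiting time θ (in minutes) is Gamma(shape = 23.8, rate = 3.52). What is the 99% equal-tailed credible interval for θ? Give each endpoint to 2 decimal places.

Posterior: Gamma(shape 23.8, rate 3.52).
Equal-tailed 99% interval: Gamma(23.8, 3.52) quantiles at 0.005 and 0.995.
Posterior mean ≈ 6.76, SD ≈ 1.39; a Normal approximation gives roughly [3.19, 10.33].
Exact: lower = 3.72; upper = 10.86.

[3.72, 10.86]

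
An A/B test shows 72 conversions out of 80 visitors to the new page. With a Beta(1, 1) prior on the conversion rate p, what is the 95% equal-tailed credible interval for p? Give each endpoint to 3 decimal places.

Posterior: Beta(1+72, 1+8) = Beta(73, 9).
Equal-tailed 95% interval: the 0.025 and 0.975 quantiles of Beta(73, 9).
Posterior mean ≈ 0.890, SD ≈ 0.034; a Normal approximation gives roughly [0.823, 0.957].
Exact: F⁻¹(0.025) = 0.815; F⁻¹(0.975) = 0.948.

[0.815, 0.948]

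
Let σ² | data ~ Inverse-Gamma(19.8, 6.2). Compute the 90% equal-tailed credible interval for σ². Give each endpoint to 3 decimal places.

[0.224, 0.474]

Inverse-Gamma(19.8, 6.2) quantiles: F⁻¹(0.05) and F⁻¹(0.95).
Equivalently, 1/σ² ~ Gamma(19.8, rate = 6.2); invert its 0.95 and 0.05 quantiles.
Posterior mean ≈ 0.330, SD ≈ 0.078; a Normal approximation gives roughly [0.201, 0.458].
Exact: lower = 0.224; upper = 0.474.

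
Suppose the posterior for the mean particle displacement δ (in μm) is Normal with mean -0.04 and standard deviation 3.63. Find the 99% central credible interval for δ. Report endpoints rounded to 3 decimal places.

The posterior is symmetric, so the 99% equal-tailed interval is δ = -0.04 ± z·3.63 with z = 2.576.
Half-width: 2.576 × 3.63 = 9.350.
-0.04 − 9.350 = -9.390; -0.04 + 9.350 = 9.310.

[-9.390, 9.310]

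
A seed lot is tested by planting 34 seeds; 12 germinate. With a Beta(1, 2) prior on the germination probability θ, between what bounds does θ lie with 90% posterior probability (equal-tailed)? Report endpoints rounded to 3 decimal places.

[0.229, 0.483]

Posterior: Beta(1+12, 2+22) = Beta(13, 24).
Equal-tailed 90% interval: the 0.05 and 0.95 quantiles of Beta(13, 24).
Posterior mean ≈ 0.351, SD ≈ 0.077; a Normal approximation gives roughly [0.224, 0.479].
Exact: F⁻¹(0.05) = 0.229; F⁻¹(0.95) = 0.483.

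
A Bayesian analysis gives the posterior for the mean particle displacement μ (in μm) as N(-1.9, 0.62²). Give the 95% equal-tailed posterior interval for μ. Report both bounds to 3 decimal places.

[-3.115, -0.685]

The posterior is symmetric, so the 95% equal-tailed interval is μ = -1.9 ± z·0.62 with z = 1.960.
Half-width: 1.960 × 0.62 = 1.215.
-1.9 − 1.215 = -3.115; -1.9 + 1.215 = -0.685.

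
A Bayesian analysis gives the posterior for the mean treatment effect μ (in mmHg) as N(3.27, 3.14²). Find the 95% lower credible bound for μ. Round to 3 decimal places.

Need L with P(μ ≥ L) = 0.95: L = 3.27 − z_{0.05}·3.14.
z = 1.645; L = 3.27 − 1.645 × 3.14 = -1.895.

-1.895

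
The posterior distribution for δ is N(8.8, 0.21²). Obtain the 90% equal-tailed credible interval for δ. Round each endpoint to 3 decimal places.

[8.455, 9.145]

The posterior is symmetric, so the 90% equal-tailed interval is δ = 8.8 ± z·0.21 with z = 1.645.
Half-width: 1.645 × 0.21 = 0.345.
8.8 − 0.345 = 8.455; 8.8 + 0.345 = 9.145.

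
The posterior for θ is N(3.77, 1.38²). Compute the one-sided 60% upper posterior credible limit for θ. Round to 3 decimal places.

Need U with P(θ ≤ U) = 0.60: U = 3.77 + z_{0.4}·1.38.
z = 0.253; U = 3.77 + 0.253 × 1.38 = 4.120.

4.120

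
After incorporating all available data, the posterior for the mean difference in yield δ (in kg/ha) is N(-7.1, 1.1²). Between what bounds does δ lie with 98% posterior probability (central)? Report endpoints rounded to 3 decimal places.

[-9.659, -4.541]

The posterior is symmetric, so the 98% equal-tailed interval is δ = -7.1 ± z·1.1 with z = 2.326.
Half-width: 2.326 × 1.1 = 2.559.
-7.1 − 2.559 = -9.659; -7.1 + 2.559 = -4.541.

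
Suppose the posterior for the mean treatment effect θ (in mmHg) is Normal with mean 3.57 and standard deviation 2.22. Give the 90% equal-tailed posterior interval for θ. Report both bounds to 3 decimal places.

The posterior is symmetric, so the 90% equal-tailed interval is θ = 3.57 ± z·2.22 with z = 1.645.
Half-width: 1.645 × 2.22 = 3.652.
3.57 − 3.652 = -0.082; 3.57 + 3.652 = 7.222.

[-0.082, 7.222]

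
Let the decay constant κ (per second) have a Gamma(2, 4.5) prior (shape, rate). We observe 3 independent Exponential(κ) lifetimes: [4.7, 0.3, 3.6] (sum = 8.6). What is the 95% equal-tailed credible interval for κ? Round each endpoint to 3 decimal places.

Posterior: Gamma(2+3, 4.5+8.6) = Gamma(5, 13.1) (shape, rate).
Equal-tailed 95% interval: Gamma(5, 13.1) quantiles at 0.025 and 0.975.
Posterior mean ≈ 0.382, SD ≈ 0.171; a Normal approximation gives roughly [0.047, 0.716].
Exact: lower = 0.124; upper = 0.782.

[0.124, 0.782]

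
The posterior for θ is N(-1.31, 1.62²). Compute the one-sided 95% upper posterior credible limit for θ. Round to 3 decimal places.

Need U with P(θ ≤ U) = 0.95: U = -1.31 + z_{0.05}·1.62.
z = 1.645; U = -1.31 + 1.645 × 1.62 = 1.355.

1.355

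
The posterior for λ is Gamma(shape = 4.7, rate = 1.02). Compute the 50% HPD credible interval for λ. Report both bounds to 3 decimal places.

The posterior is unimodal and skewed, so the HPD interval has equal density at both endpoints and is the shortest 50% interval.
Solving f(2.477) = f(5.088) with F(5.088) − F(2.477) = 0.50 gives [2.477, 5.088].
For comparison, the equal-tailed interval is [3.055, 5.811]; the HPD is narrower and shifted toward the mode.

[2.477, 5.088]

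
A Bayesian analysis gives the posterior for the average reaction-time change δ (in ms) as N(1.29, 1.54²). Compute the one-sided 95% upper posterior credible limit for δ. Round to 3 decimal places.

3.823

Need U with P(δ ≤ U) = 0.95: U = 1.29 + z_{0.05}·1.54.
z = 1.645; U = 1.29 + 1.645 × 1.54 = 3.823.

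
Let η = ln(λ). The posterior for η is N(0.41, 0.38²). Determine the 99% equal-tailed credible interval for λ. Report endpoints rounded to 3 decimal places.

On the log scale the 99% interval is 0.41 ± 2.576 × 0.38 = [-0.5688, 1.3888].
Exponentiate: [e^-0.5688, e^1.3888] = [0.566, 4.010].

[0.566, 4.010]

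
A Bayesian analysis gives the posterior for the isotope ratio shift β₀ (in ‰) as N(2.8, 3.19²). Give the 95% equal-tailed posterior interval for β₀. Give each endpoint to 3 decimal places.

[-3.452, 9.052]

The posterior is symmetric, so the 95% equal-tailed interval is β₀ = 2.8 ± z·3.19 with z = 1.960.
Half-width: 1.960 × 3.19 = 6.252.
2.8 − 6.252 = -3.452; 2.8 + 6.252 = 9.052.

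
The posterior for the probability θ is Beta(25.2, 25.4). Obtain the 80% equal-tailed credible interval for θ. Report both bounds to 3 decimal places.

Posterior: Beta(25.2, 25.4).
Equal-tailed 80% interval: the 0.1 and 0.9 quantiles of Beta(25.2, 25.4).
Posterior mean ≈ 0.498, SD ≈ 0.070; a Normal approximation gives roughly [0.409, 0.587].
Exact: F⁻¹(0.1) = 0.408; F⁻¹(0.9) = 0.588.

[0.408, 0.588]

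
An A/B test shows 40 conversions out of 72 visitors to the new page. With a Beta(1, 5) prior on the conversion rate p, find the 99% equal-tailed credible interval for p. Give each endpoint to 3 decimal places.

Posterior: Beta(1+40, 5+32) = Beta(41, 37).
Equal-tailed 99% interval: the 0.005 and 0.995 quantiles of Beta(41, 37).
Posterior mean ≈ 0.526, SD ≈ 0.056; a Normal approximation gives roughly [0.381, 0.670].
Exact: F⁻¹(0.005) = 0.381; F⁻¹(0.995) = 0.667.

[0.381, 0.667]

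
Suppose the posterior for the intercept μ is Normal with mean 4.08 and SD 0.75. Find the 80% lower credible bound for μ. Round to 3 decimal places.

3.449

Need L with P(μ ≥ L) = 0.80: L = 4.08 − z_{0.2}·0.75.
z = 0.842; L = 4.08 − 0.842 × 0.75 = 3.449.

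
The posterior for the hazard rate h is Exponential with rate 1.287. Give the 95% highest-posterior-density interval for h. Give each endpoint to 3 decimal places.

[0.000, 2.328]

The exponential density is strictly decreasing on [0, ∞), so the HPD interval is anchored at 0: [0, q] with P(h ≤ q) = 0.95.
q = −ln(1 − 0.95) / 1.287 = 2.9957 / 1.287 = 2.328.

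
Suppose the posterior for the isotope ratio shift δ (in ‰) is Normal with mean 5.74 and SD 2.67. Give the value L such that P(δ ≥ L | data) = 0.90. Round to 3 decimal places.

Need L with P(δ ≥ L) = 0.90: L = 5.74 − z_{0.1}·2.67.
z = 1.282; L = 5.74 − 1.282 × 2.67 = 2.318.

2.318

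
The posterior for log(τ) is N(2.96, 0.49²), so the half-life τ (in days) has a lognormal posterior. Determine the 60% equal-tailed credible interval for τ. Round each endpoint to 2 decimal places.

On the log scale the 60% interval is 2.96 ± 0.842 × 0.49 = [2.5476, 3.3724].
Exponentiate: [e^2.5476, e^3.3724] = [12.78, 29.15].

[12.78, 29.15]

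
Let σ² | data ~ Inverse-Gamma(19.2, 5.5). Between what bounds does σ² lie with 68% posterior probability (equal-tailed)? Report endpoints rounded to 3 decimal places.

[0.234, 0.370]

Inverse-Gamma(19.2, 5.5) quantiles: F⁻¹(0.16) and F⁻¹(0.84).
Equivalently, 1/σ² ~ Gamma(19.2, rate = 5.5); invert its 0.84 and 0.16 quantiles.
Posterior mean ≈ 0.302, SD ≈ 0.073; a Normal approximation gives roughly [0.230, 0.375].
Exact: lower = 0.234; upper = 0.370.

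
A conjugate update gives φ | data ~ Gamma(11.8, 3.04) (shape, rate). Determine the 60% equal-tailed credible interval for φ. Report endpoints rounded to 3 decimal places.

Posterior: Gamma(shape 11.8, rate 3.04).
Equal-tailed 60% interval: Gamma(11.8, 3.04) quantiles at 0.2 and 0.8.
Posterior mean ≈ 3.882, SD ≈ 1.130; a Normal approximation gives roughly [2.931, 4.833].
Exact: lower = 2.913; upper = 4.787.

[2.913, 4.787]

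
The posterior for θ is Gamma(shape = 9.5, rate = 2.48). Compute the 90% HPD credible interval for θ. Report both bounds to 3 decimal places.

The posterior is unimodal and skewed, so the HPD interval has equal density at both endpoints and is the shortest 90% interval.
Solving f(1.827) = f(5.767) with F(5.767) − F(1.827) = 0.90 gives [1.827, 5.767].
For comparison, the equal-tailed interval is [2.040, 6.077]; the HPD is narrower and shifted toward the mode.

[1.827, 5.767]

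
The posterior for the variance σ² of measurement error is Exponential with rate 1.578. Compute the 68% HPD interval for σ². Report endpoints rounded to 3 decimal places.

The exponential density is strictly decreasing on [0, ∞), so the HPD interval is anchored at 0: [0, q] with P(σ² ≤ q) = 0.68.
q = −ln(1 − 0.68) / 1.578 = 1.1394 / 1.578 = 0.722.

[0.000, 0.722]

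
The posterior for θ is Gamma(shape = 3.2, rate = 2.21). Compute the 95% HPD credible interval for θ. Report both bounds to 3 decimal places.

[0.170, 3.039]

The posterior is unimodal and skewed, so the HPD interval has equal density at both endpoints and is the shortest 95% interval.
Solving f(0.170) = f(3.039) with F(3.039) − F(0.170) = 0.95 gives [0.170, 3.039].
For comparison, the equal-tailed interval is [0.320, 3.412]; the HPD is narrower and shifted toward the mode.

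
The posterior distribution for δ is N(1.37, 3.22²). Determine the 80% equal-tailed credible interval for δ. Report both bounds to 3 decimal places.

The posterior is symmetric, so the 80% equal-tailed interval is δ = 1.37 ± z·3.22 with z = 1.282.
Half-width: 1.282 × 3.22 = 4.127.
1.37 − 4.127 = -2.757; 1.37 + 4.127 = 5.497.

[-2.757, 5.497]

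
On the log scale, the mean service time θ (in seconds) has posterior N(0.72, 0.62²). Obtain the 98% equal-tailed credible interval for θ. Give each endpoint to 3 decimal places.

On the log scale the 98% interval is 0.72 ± 2.326 × 0.62 = [-0.7223, 2.1623].
Exponentiate: [e^-0.7223, e^2.1623] = [0.486, 8.691].

[0.486, 8.691]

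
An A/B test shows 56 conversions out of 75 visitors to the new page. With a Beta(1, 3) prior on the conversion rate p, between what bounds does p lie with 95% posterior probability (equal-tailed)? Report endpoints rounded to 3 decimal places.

[0.618, 0.814]

Posterior: Beta(1+56, 3+19) = Beta(57, 22).
Equal-tailed 95% interval: the 0.025 and 0.975 quantiles of Beta(57, 22).
Posterior mean ≈ 0.722, SD ≈ 0.050; a Normal approximation gives roughly [0.623, 0.820].
Exact: F⁻¹(0.025) = 0.618; F⁻¹(0.975) = 0.814.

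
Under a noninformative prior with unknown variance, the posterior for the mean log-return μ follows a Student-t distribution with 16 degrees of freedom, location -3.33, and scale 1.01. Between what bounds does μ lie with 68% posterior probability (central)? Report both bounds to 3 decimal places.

The t_16 distribution is symmetric; the 68% interval is -3.33 ± t·1.01 with t_{0.84,16} = 1.026.
Half-width: 1.026 × 1.01 = 1.037.
-3.33 − 1.037 = -4.367; -3.33 + 1.037 = -2.293.

[-4.367, -2.293]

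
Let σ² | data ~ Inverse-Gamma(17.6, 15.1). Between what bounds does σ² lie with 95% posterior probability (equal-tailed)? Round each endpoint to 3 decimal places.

Inverse-Gamma(17.6, 15.1) quantiles: F⁻¹(0.025) and F⁻¹(0.975).
Equivalently, 1/σ² ~ Gamma(17.6, rate = 15.1); invert its 0.975 and 0.025 quantiles.
Posterior mean ≈ 0.910, SD ≈ 0.230; a Normal approximation gives roughly [0.458, 1.361].
Exact: lower = 0.565; upper = 1.457.

[0.565, 1.457]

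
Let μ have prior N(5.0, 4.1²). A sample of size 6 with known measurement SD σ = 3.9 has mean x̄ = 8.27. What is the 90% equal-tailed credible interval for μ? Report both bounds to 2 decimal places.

Posterior precision = 1/4.1² + 6/3.9² = 0.0595 + 0.3945 = 0.4540, so posterior SD = 1.4842.
Posterior mean = (5.0/4.1² + 6·8.27/3.9²) / 0.4540 = 7.8415.
Interval: 7.8415 ± 1.645 × 1.4842 → [5.40, 10.28].

[5.40, 10.28]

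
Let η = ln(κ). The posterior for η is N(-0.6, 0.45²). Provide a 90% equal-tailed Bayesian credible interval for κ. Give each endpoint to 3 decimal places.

On the log scale the 90% interval is -0.6 ± 1.645 × 0.45 = [-1.3402, 0.1402].
Exponentiate: [e^-1.3402, e^0.1402] = [0.262, 1.150].

[0.262, 1.150]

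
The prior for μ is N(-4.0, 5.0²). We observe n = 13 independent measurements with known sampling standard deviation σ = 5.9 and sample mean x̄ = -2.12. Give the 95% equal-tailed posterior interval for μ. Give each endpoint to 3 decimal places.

Posterior precision = 1/5.0² + 13/5.9² = 0.0400 + 0.3735 = 0.4135, so posterior SD = 1.5552.
Posterior mean = (-4.0/5.0² + 13·-2.12/5.9²) / 0.4135 = -2.3019.
Interval: -2.3019 ± 1.960 × 1.5552 → [-5.350, 0.746].

[-5.350, 0.746]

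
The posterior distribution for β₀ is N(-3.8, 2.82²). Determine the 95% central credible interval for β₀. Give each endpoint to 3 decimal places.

The posterior is symmetric, so the 95% equal-tailed interval is β₀ = -3.8 ± z·2.82 with z = 1.960.
Half-width: 1.960 × 2.82 = 5.527.
-3.8 − 5.527 = -9.327; -3.8 + 5.527 = 1.727.

[-9.327, 1.727]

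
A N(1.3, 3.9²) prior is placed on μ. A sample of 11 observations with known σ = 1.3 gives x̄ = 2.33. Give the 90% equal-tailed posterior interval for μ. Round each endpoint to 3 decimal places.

Posterior precision = 1/3.9² + 11/1.3² = 0.0657 + 6.5089 = 6.5746, so posterior SD = 0.3900.
Posterior mean = (1.3/3.9² + 11·2.33/1.3²) / 6.5746 = 2.3197.
Interval: 2.3197 ± 1.645 × 0.3900 → [1.678, 2.961].

[1.678, 2.961]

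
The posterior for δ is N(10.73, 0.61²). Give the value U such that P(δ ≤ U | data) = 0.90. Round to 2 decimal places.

11.51

Need U with P(δ ≤ U) = 0.90: U = 10.73 + z_{0.1}·0.61.
z = 1.282; U = 10.73 + 1.282 × 0.61 = 11.51.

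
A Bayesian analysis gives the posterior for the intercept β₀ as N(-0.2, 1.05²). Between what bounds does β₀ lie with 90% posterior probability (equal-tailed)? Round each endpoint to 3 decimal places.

The posterior is symmetric, so the 90% equal-tailed interval is β₀ = -0.2 ± z·1.05 with z = 1.645.
Half-width: 1.645 × 1.05 = 1.727.
-0.2 − 1.727 = -1.927; -0.2 + 1.727 = 1.527.

[-1.927, 1.527]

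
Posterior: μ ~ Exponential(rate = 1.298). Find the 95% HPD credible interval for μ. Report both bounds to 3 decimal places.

The exponential density is strictly decreasing on [0, ∞), so the HPD interval is anchored at 0: [0, q] with P(μ ≤ q) = 0.95.
q = −ln(1 − 0.95) / 1.298 = 2.9957 / 1.298 = 2.308.

[0.000, 2.308]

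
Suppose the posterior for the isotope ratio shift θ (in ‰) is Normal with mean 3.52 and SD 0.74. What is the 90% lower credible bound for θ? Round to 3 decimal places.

Need L with P(θ ≥ L) = 0.90: L = 3.52 − z_{0.1}·0.74.
z = 1.282; L = 3.52 − 1.282 × 0.74 = 2.572.

2.572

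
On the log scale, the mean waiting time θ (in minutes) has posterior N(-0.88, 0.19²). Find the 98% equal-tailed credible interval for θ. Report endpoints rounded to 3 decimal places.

[0.267, 0.645]

On the log scale the 98% interval is -0.88 ± 2.326 × 0.19 = [-1.3220, -0.4380].
Exponentiate: [e^-1.3220, e^-0.4380] = [0.267, 0.645].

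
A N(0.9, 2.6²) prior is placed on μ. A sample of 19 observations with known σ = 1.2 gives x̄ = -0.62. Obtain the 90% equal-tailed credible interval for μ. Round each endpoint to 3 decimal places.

Posterior precision = 1/2.6² + 19/1.2² = 0.1479 + 13.1944 = 13.3424, so posterior SD = 0.2738.
Posterior mean = (0.9/2.6² + 19·-0.62/1.2²) / 13.3424 = -0.6031.
Interval: -0.6031 ± 1.645 × 0.2738 → [-1.053, -0.153].

[-1.053, -0.153]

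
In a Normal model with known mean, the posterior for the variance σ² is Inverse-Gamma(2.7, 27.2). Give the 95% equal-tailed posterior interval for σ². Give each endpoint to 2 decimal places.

[4.03, 55.10]

Inverse-Gamma(2.7, 27.2) quantiles: F⁻¹(0.025) and F⁻¹(0.975).
Equivalently, 1/σ² ~ Gamma(2.7, rate = 27.2); invert its 0.975 and 0.025 quantiles.
Posterior mean ≈ 16.00, SD ≈ 19.12; a Normal approximation gives roughly [-21.48, 53.48].
Exact: lower = 4.03; upper = 55.10.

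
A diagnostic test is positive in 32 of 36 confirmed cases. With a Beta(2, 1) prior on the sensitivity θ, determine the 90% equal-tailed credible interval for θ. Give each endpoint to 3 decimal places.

Posterior: Beta(2+32, 1+4) = Beta(34, 5).
Equal-tailed 90% interval: the 0.05 and 0.95 quantiles of Beta(34, 5).
Posterior mean ≈ 0.872, SD ≈ 0.053; a Normal approximation gives roughly [0.785, 0.959].
Exact: F⁻¹(0.05) = 0.775; F⁻¹(0.95) = 0.947.

[0.775, 0.947]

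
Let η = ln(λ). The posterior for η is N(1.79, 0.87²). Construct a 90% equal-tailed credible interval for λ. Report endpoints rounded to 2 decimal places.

[1.43, 25.05]

On the log scale the 90% interval is 1.79 ± 1.645 × 0.87 = [0.3590, 3.2210].
Exponentiate: [e^0.3590, e^3.2210] = [1.43, 25.05].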